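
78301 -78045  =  256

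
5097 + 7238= 12335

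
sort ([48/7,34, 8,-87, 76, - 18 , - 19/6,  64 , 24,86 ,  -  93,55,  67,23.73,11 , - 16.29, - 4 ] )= [ - 93,-87, - 18, - 16.29, - 4,  -  19/6,48/7,8 , 11 , 23.73,24,34, 55,64, 67,76 , 86]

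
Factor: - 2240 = - 2^6*5^1 * 7^1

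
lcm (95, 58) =5510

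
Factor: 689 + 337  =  2^1*3^3*19^1 = 1026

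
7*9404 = 65828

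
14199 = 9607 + 4592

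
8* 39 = 312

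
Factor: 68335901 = 43^1 * 1589207^1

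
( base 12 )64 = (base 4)1030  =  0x4c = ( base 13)5b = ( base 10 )76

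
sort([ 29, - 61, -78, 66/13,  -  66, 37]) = [-78, - 66, - 61,66/13,29,37]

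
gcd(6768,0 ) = 6768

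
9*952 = 8568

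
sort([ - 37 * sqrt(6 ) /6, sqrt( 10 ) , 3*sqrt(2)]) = [ - 37 * sqrt( 6)/6, sqrt( 10), 3*sqrt( 2)]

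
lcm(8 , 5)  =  40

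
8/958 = 4/479 = 0.01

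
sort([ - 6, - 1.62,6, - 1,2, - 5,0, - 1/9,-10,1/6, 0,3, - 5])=[ - 10, - 6, - 5, - 5, - 1.62, - 1, - 1/9, 0,0,1/6,2,3,6]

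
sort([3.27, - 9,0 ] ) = [ - 9, 0,  3.27] 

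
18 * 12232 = 220176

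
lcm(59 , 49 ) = 2891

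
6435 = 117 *55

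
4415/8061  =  4415/8061 = 0.55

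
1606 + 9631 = 11237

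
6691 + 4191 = 10882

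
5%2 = 1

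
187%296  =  187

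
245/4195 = 49/839 = 0.06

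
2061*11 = 22671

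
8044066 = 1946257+6097809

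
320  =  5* 64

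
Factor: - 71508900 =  - 2^2*3^1*5^2*238363^1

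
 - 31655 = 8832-40487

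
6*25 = 150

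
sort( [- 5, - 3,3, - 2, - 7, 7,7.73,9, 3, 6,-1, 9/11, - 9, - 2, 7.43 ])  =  [ - 9 , - 7,  -  5, - 3, - 2 , - 2,- 1, 9/11 , 3,3,6,7,7.43 , 7.73, 9 ]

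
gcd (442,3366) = 34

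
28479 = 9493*3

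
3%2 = 1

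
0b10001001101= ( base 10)1101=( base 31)14g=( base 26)1g9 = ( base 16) 44d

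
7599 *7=53193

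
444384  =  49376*9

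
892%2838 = 892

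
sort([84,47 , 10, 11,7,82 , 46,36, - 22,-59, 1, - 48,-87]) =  [ - 87 , - 59, - 48, - 22, 1,  7,10,11,36 , 46, 47,82 , 84]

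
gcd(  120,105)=15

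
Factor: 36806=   2^1*7^1*11^1*239^1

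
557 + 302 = 859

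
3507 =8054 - 4547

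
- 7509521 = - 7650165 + 140644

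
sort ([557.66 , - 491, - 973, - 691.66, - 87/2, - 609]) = [-973, - 691.66,- 609 , -491, - 87/2,557.66 ]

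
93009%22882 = 1481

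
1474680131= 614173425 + 860506706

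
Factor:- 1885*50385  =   - 94975725 = - 3^1*5^2*13^1*29^1* 3359^1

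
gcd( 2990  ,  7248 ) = 2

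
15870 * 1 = 15870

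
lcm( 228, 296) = 16872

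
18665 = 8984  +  9681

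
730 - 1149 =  - 419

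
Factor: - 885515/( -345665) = 177103/69133 = 29^1*31^1*197^1*257^(-1 )*269^( - 1)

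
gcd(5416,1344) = 8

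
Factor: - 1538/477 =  - 2^1*3^( - 2) *53^( - 1)*769^1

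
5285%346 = 95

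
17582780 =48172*365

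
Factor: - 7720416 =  - 2^5*3^2*11^1*2437^1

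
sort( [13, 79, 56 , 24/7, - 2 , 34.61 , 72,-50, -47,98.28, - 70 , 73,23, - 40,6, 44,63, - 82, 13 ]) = [ - 82, -70,  -  50,-47, - 40,-2,24/7  ,  6, 13 , 13,  23, 34.61, 44 , 56, 63,  72,73 , 79, 98.28] 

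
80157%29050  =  22057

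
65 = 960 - 895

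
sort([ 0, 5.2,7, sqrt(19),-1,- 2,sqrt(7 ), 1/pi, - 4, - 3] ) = [-4, -3, - 2, -1,0, 1/pi,sqrt( 7) , sqrt(19), 5.2,7]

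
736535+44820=781355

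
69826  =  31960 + 37866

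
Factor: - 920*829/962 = -2^2*5^1*13^( - 1) * 23^1*37^(-1)*829^1= -381340/481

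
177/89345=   177/89345=0.00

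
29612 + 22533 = 52145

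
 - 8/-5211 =8/5211 = 0.00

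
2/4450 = 1/2225 =0.00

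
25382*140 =3553480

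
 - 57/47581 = -1 + 47524/47581 = - 0.00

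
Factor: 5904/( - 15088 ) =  - 9/23 =- 3^2*23^( - 1) 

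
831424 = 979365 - 147941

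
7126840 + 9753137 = 16879977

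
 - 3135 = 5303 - 8438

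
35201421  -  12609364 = 22592057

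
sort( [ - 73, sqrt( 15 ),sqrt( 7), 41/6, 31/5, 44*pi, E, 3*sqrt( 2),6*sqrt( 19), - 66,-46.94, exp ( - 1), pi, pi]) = [ - 73, - 66, - 46.94, exp( - 1), sqrt(7),E,pi , pi, sqrt(15),3* sqrt( 2),31/5, 41/6, 6*sqrt(19),44  *  pi ] 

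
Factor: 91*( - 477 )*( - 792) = 34378344 = 2^3*3^4*7^1*11^1*13^1*53^1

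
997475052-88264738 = 909210314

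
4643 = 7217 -2574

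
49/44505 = 49/44505 = 0.00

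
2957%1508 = 1449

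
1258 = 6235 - 4977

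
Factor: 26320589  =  26320589^1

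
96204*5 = 481020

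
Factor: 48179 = 48179^1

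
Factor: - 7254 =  - 2^1 * 3^2 * 13^1 *31^1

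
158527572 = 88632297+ 69895275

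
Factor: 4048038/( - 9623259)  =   - 449782/1069251 = - 2^1*3^( - 1) * 107^( - 1) * 3331^( - 1) * 224891^1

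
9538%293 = 162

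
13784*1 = 13784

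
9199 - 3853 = 5346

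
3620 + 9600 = 13220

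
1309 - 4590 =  - 3281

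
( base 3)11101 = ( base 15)7D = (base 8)166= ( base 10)118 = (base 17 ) 6G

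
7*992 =6944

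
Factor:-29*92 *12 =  - 2^4*3^1*23^1 * 29^1 = - 32016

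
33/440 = 3/40 = 0.07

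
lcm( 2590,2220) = 15540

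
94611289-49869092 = 44742197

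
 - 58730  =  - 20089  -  38641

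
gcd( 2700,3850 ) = 50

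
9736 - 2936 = 6800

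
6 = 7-1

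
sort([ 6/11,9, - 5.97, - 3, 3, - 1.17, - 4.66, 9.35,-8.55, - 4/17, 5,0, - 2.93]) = [ -8.55, - 5.97, - 4.66,-3 , - 2.93 ,-1.17, - 4/17,0, 6/11, 3,5,  9, 9.35]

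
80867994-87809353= - 6941359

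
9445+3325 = 12770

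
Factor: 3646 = 2^1*1823^1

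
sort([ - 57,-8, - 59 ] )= [  -  59 , - 57, -8]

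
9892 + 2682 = 12574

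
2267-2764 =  - 497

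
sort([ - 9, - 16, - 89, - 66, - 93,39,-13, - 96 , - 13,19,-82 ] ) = [ -96,-93 ,-89, - 82, - 66 , - 16, - 13 , - 13 , - 9, 19, 39 ] 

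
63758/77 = 828+2/77  =  828.03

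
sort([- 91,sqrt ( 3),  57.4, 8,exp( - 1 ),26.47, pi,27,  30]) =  [ - 91,exp( - 1 ),  sqrt(3 ),pi,  8,26.47,27,  30,57.4]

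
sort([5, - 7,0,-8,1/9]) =[ - 8, - 7,0,1/9, 5] 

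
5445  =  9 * 605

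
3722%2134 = 1588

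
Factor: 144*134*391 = 2^5 * 3^2*17^1*23^1*67^1  =  7544736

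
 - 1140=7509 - 8649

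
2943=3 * 981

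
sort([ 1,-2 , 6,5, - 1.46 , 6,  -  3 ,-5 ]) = [ - 5,-3,  -  2,-1.46,1,5, 6, 6 ]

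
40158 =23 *1746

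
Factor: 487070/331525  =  97414/66305=2^1*5^( - 1 )*53^1*89^( - 1 )*149^( - 1)*919^1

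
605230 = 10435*58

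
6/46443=2/15481 = 0.00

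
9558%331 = 290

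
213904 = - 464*( - 461 ) 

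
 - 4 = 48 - 52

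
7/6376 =7/6376 = 0.00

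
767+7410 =8177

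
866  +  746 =1612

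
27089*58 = 1571162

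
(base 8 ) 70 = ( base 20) 2G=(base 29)1R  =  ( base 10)56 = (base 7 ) 110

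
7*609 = 4263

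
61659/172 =358+83/172  =  358.48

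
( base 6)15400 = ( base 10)2520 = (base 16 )9D8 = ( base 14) cc0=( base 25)40k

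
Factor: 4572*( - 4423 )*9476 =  - 191623255056=   - 2^4* 3^2 * 23^1*103^1 * 127^1 * 4423^1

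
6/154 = 3/77 = 0.04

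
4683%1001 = 679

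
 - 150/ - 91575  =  2/1221= 0.00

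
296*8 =2368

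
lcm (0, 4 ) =0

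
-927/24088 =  -927/24088  =  - 0.04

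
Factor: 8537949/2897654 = 2^(  -  1 )*3^2*7^1* 59^1*2297^1*1448827^ ( - 1)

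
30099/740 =40 + 499/740 = 40.67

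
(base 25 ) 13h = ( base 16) 2cd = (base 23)184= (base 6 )3153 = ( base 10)717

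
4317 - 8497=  - 4180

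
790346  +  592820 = 1383166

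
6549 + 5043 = 11592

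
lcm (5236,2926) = 99484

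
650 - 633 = 17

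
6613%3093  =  427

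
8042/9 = 8042/9 = 893.56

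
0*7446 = 0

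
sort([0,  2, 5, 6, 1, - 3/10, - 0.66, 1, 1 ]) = [ - 0.66, - 3/10, 0,1, 1,  1,2, 5,6 ] 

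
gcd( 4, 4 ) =4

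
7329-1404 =5925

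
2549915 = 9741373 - 7191458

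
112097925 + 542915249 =655013174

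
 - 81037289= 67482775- 148520064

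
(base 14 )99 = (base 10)135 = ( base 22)63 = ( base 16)87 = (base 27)50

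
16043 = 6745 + 9298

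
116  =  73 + 43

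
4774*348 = 1661352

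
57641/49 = 57641/49 = 1176.35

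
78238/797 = 78238/797 = 98.17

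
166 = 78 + 88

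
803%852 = 803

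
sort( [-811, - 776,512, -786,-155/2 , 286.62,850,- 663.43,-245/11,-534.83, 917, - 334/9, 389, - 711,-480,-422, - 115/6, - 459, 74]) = [-811,-786, - 776, - 711,-663.43,-534.83, - 480, - 459,-422,-155/2,-334/9,  -  245/11, - 115/6, 74,286.62,  389, 512,850,917 ] 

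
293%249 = 44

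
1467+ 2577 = 4044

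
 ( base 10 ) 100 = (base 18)5a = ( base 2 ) 1100100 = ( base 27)3j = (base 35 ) 2U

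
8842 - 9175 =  - 333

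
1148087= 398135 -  - 749952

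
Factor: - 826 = -2^1*7^1*59^1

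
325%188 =137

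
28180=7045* 4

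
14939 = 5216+9723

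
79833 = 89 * 897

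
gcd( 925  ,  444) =37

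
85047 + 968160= 1053207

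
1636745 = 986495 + 650250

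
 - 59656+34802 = - 24854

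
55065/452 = 121+373/452 = 121.83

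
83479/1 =83479  =  83479.00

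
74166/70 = 37083/35=1059.51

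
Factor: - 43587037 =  - 13^1*179^1*18731^1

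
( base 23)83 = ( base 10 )187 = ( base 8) 273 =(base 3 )20221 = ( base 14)D5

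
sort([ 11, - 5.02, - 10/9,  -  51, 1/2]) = [ - 51, - 5.02, - 10/9, 1/2, 11]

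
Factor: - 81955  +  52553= -2^1*61^1 * 241^1 = - 29402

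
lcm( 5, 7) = 35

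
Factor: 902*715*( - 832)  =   - 536581760 = - 2^7*5^1*11^2 * 13^2*41^1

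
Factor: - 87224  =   - 2^3*10903^1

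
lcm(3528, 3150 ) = 88200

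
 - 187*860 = - 160820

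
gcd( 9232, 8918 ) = 2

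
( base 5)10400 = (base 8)1325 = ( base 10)725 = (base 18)245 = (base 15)335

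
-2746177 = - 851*3227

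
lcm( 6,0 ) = 0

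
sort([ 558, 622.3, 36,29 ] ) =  [29,36,558, 622.3 ] 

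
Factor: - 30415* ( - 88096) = 2^5 * 5^1*7^1*11^1*79^1*2753^1 = 2679439840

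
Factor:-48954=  - 2^1*3^1 * 41^1*199^1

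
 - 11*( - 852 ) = 9372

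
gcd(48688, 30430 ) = 6086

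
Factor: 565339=113^1*5003^1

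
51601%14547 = 7960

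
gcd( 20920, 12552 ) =4184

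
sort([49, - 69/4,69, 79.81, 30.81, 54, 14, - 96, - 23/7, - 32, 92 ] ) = [ - 96, - 32,-69/4, - 23/7, 14 , 30.81, 49,54, 69, 79.81, 92] 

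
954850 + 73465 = 1028315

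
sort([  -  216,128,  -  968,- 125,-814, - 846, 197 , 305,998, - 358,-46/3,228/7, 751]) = [ - 968, - 846, - 814, - 358,  -  216, - 125, - 46/3, 228/7, 128, 197, 305,751,998] 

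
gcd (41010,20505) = 20505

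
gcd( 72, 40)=8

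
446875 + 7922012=8368887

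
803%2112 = 803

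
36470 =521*70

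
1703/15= 1703/15 = 113.53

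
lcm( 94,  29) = 2726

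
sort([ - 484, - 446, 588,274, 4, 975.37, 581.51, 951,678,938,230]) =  [-484 , - 446, 4, 230,274, 581.51, 588, 678,938, 951,975.37 ] 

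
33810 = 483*70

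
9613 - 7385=2228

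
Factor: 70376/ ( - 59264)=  - 19/16 = -2^( - 4)*19^1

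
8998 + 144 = 9142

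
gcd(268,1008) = 4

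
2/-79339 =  - 1 + 79337/79339 = - 0.00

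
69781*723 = 50451663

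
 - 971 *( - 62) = 60202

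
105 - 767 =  - 662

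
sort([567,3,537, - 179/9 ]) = [ - 179/9,3, 537, 567 ] 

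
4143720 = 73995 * 56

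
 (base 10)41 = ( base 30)1b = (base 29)1C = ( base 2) 101001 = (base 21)1k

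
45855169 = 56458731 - 10603562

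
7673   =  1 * 7673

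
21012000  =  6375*3296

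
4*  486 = 1944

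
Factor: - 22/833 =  - 2^1* 7^(- 2 )*11^1 * 17^( -1) 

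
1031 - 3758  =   - 2727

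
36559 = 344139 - 307580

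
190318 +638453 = 828771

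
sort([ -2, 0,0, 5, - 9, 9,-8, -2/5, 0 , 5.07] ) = [ - 9,-8, -2,  -  2/5, 0, 0,0, 5, 5.07, 9] 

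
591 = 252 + 339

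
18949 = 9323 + 9626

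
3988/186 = 1994/93 = 21.44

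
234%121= 113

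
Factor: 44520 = 2^3*3^1*5^1*7^1 * 53^1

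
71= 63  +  8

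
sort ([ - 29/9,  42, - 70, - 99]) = [ - 99,  -  70, - 29/9, 42]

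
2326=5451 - 3125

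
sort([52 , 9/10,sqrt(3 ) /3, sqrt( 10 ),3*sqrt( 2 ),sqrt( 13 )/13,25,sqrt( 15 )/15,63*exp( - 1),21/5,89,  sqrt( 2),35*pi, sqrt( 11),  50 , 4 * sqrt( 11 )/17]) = [sqrt (15 ) /15,sqrt (13)/13,sqrt( 3)/3,4*sqrt( 11)/17,9/10,sqrt(2 ),sqrt(10 ),sqrt( 11),21/5,3*  sqrt( 2 ),63 * exp( - 1), 25,50,52 , 89,35*pi]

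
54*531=28674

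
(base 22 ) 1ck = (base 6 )3320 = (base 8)1400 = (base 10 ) 768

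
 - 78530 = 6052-84582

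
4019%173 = 40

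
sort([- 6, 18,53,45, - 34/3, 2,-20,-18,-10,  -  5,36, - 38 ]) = [-38,  -  20, - 18, - 34/3 ,- 10,  -  6,-5,2,  18, 36,45,  53 ]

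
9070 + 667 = 9737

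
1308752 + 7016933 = 8325685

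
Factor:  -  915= - 3^1 * 5^1*61^1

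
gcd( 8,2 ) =2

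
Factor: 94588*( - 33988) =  - 2^4*13^1*17^1*29^1*  107^1*293^1 = -3214856944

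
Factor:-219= - 3^1*73^1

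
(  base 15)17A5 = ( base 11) 3921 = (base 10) 5105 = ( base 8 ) 11761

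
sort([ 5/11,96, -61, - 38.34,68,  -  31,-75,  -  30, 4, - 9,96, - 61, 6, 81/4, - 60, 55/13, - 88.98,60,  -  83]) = [-88.98, - 83,-75 , - 61, - 61 ,-60, - 38.34,-31, - 30, - 9, 5/11, 4 , 55/13, 6, 81/4,60, 68, 96,96 ]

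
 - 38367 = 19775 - 58142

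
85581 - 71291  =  14290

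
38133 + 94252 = 132385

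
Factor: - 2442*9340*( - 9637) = 2^3*3^1* 5^1*11^1*23^1*37^1* 419^1*467^1 = 219803394360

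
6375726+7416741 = 13792467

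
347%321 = 26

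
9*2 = 18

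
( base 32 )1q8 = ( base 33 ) 1NG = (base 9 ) 2501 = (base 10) 1864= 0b11101001000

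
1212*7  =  8484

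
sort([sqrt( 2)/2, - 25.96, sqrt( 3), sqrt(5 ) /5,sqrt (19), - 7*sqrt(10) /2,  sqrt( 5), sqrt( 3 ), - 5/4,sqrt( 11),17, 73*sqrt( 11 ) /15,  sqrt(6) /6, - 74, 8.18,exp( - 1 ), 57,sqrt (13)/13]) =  [ - 74, - 25.96, - 7*sqrt( 10 ) /2, - 5/4,sqrt( 13)/13, exp( - 1), sqrt( 6)/6,sqrt( 5) /5,sqrt(2)/2,sqrt( 3), sqrt (3), sqrt( 5), sqrt( 11), sqrt(19 ), 8.18, 73*sqrt ( 11)/15, 17, 57]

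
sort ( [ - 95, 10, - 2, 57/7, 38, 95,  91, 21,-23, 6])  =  [ - 95, - 23, - 2,6, 57/7,10,21, 38,91,  95] 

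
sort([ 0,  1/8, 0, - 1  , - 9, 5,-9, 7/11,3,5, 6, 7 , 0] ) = [- 9, - 9,-1, 0, 0,0 , 1/8, 7/11,3, 5,5,6, 7] 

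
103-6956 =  - 6853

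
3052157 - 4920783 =-1868626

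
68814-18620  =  50194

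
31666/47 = 673+35/47=673.74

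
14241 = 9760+4481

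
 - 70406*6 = - 422436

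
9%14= 9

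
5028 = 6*838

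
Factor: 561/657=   3^( - 1 ) * 11^1 * 17^1 *73^( - 1)  =  187/219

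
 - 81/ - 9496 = 81/9496 = 0.01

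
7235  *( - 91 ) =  - 658385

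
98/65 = 1+ 33/65 = 1.51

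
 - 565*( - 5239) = 2960035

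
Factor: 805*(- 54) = - 43470 = - 2^1*3^3*5^1*7^1*23^1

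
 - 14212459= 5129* (  -  2771)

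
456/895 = 456/895  =  0.51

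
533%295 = 238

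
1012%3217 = 1012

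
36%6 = 0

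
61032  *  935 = 57064920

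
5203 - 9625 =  -4422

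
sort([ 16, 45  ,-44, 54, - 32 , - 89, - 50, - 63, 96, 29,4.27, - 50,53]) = [  -  89, - 63,-50, - 50,  -  44, - 32, 4.27, 16,29, 45  ,  53, 54, 96]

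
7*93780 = 656460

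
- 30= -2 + -28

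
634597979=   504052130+130545849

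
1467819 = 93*15783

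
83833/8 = 10479 + 1/8 = 10479.12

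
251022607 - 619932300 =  - 368909693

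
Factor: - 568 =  - 2^3*71^1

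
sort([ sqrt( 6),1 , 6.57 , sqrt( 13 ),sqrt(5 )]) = [1,sqrt ( 5), sqrt ( 6 ), sqrt(13), 6.57]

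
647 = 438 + 209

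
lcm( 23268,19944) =139608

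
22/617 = 22/617=0.04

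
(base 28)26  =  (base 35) 1R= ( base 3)2022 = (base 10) 62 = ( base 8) 76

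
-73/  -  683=73/683 = 0.11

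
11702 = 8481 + 3221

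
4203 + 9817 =14020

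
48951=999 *49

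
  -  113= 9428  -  9541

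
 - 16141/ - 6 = 2690 + 1/6 = 2690.17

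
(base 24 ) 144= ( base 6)3044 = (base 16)2A4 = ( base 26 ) 100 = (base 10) 676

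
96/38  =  2 + 10/19= 2.53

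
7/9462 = 7/9462 = 0.00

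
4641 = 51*91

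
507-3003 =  - 2496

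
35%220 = 35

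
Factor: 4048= 2^4*11^1 * 23^1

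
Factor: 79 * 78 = 6162 = 2^1*3^1*13^1*79^1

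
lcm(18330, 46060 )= 1796340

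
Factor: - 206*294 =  - 60564 = - 2^2 * 3^1*7^2 * 103^1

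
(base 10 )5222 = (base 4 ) 1101212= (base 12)3032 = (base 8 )12146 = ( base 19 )E8G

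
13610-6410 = 7200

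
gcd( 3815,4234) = 1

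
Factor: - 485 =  - 5^1*97^1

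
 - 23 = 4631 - 4654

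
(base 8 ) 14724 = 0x19d4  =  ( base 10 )6612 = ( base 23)CBB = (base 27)91o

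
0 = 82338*0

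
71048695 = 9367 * 7585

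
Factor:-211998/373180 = - 267/470 = - 2^( - 1 ) * 3^1*5^( - 1) * 47^( - 1 ) * 89^1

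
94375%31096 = 1087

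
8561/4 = 2140 + 1/4 = 2140.25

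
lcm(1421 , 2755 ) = 134995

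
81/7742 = 81/7742 = 0.01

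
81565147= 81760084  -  194937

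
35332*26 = 918632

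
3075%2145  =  930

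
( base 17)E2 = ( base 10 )240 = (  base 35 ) 6u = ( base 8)360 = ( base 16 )F0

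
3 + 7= 10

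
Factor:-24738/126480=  - 133/680 = - 2^( - 3 ) * 5^( - 1) * 7^1*17^( - 1)*19^1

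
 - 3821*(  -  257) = 981997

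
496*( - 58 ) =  - 28768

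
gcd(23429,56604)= 1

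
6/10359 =2/3453 = 0.00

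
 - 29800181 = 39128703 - 68928884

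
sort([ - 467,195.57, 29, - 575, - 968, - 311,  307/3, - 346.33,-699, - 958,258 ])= [ - 968, - 958, - 699, - 575, - 467, - 346.33, - 311, 29,307/3,195.57,258 ]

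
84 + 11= 95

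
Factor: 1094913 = 3^2*19^2* 337^1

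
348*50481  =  17567388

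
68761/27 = 68761/27  =  2546.70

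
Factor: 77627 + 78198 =155825 = 5^2*23^1*271^1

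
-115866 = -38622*3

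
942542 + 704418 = 1646960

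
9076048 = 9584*947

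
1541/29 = 1541/29 = 53.14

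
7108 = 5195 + 1913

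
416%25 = 16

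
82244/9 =9138 + 2/9 = 9138.22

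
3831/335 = 3831/335 =11.44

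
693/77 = 9 = 9.00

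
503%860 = 503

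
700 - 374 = 326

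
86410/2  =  43205 = 43205.00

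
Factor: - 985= -5^1*197^1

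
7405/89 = 83+18/89 = 83.20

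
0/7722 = 0 = 0.00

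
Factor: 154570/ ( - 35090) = -533/121 = - 11^(-2)*13^1*41^1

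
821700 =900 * 913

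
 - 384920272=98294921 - 483215193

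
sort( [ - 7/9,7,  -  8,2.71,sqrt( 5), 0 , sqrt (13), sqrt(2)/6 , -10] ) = [ - 10, - 8 , - 7/9, 0, sqrt(2)/6, sqrt(5),  2.71 , sqrt(13),7]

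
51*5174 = 263874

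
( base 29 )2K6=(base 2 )100011011100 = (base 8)4334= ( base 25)3fi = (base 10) 2268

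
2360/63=37 + 29/63  =  37.46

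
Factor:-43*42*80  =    -  2^5 * 3^1*5^1*7^1*43^1=- 144480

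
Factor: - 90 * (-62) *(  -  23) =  - 2^2 * 3^2 * 5^1*23^1* 31^1 = - 128340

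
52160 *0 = 0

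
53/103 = 53/103  =  0.51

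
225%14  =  1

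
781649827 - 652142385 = 129507442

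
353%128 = 97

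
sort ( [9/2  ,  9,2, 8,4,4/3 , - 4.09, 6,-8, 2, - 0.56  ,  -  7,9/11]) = [  -  8, - 7, - 4.09,-0.56, 9/11,  4/3, 2, 2, 4,9/2,6, 8,9 ] 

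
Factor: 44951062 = 2^1*13^1*23^1 * 75169^1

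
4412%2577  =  1835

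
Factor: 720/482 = 360/241= 2^3*3^2*5^1*241^(  -  1)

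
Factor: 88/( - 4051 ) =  - 2^3*11^1*4051^( - 1 ) 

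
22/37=22/37 = 0.59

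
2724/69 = 908/23=39.48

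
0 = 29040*0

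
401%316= 85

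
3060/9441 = 340/1049 = 0.32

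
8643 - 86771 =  - 78128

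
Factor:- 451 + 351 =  - 100  =  - 2^2*5^2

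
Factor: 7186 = 2^1* 3593^1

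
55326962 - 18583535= 36743427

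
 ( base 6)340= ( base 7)246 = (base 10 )132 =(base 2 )10000100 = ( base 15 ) 8C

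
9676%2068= 1404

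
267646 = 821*326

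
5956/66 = 2978/33 = 90.24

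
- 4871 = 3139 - 8010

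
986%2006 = 986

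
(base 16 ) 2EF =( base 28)qn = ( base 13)45a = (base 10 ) 751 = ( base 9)1024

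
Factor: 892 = 2^2 * 223^1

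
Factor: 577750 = 2^1*5^3*2311^1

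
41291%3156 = 263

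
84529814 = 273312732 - 188782918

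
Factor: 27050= 2^1 * 5^2*541^1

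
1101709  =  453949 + 647760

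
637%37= 8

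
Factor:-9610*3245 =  - 31184450=-2^1*5^2*11^1 *31^2  *59^1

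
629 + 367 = 996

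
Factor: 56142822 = 2^1*3^1*2713^1*3449^1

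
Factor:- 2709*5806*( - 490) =7706942460= 2^2*3^2*5^1*7^3*43^1*2903^1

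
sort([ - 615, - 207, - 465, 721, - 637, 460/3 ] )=[ - 637,-615, - 465, - 207,  460/3, 721 ]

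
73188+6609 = 79797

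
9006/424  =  21 + 51/212 = 21.24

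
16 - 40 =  - 24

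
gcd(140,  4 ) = 4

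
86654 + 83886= 170540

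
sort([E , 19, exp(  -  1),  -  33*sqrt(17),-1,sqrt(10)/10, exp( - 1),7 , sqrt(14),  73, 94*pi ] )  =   [ - 33*sqrt(  17 ), - 1,sqrt( 10)/10, exp( - 1 ),exp ( - 1), E,sqrt( 14 ),7 , 19,73,94*pi ] 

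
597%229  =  139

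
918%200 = 118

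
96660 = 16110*6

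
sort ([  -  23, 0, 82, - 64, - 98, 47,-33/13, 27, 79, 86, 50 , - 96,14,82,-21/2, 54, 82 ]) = [ - 98, - 96, - 64, - 23, - 21/2,-33/13,  0, 14 , 27 , 47, 50, 54,79,  82,82,82, 86] 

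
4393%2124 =145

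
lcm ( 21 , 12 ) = 84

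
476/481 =476/481 = 0.99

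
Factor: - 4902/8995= - 2^1* 3^1 *5^( - 1)*7^( - 1 )*19^1*43^1*257^( - 1)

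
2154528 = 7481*288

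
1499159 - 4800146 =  - 3300987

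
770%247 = 29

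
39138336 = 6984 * 5604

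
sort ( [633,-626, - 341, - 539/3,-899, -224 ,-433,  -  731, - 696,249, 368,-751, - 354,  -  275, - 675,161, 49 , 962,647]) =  [ - 899,-751,  -  731, -696,- 675, - 626,  -  433, - 354, - 341, - 275, -224,-539/3, 49 , 161,  249,368, 633,647,962] 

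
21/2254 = 3/322 = 0.01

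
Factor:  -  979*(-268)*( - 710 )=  - 2^3 * 5^1*11^1*67^1 * 71^1*89^1 = - 186284120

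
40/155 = 8/31  =  0.26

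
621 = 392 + 229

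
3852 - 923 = 2929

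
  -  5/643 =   -  1 + 638/643 = -0.01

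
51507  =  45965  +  5542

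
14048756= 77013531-62964775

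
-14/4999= - 1 + 4985/4999=- 0.00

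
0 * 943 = 0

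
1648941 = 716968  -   - 931973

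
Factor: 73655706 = 2^1*3^1 * 23^1 *533737^1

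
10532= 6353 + 4179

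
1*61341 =61341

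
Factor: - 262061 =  - 71^1 * 3691^1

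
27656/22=1257+1/11 =1257.09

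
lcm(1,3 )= 3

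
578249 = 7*82607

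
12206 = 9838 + 2368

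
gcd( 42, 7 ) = 7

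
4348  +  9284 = 13632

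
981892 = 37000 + 944892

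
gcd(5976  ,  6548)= 4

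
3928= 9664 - 5736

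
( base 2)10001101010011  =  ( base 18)19g7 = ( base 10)9043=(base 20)12c3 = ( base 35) 7DD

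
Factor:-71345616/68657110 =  - 2^3*3^1*5^(-1)*1486367^1*6865711^ ( - 1)=-35672808/34328555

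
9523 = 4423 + 5100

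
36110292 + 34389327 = 70499619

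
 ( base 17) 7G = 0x87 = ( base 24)5f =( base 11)113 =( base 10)135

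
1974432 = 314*6288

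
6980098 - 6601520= 378578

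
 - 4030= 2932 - 6962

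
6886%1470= 1006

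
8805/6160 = 1761/1232 = 1.43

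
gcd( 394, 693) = 1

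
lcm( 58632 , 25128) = 175896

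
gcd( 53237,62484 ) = 1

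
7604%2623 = 2358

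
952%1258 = 952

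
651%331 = 320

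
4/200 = 1/50=0.02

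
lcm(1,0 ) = 0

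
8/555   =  8/555 = 0.01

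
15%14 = 1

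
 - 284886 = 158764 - 443650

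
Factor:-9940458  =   - 2^1 * 3^1*11^1*19^1*7927^1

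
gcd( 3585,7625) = 5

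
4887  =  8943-4056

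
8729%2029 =613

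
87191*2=174382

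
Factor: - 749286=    -2^1*3^2*41627^1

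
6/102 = 1/17 = 0.06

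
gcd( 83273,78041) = 1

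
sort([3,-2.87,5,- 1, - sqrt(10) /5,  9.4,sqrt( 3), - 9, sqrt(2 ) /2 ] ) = [ - 9, - 2.87 , - 1  , - sqrt(10 )/5,sqrt ( 2) /2,sqrt(3 ) , 3,5,9.4] 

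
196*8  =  1568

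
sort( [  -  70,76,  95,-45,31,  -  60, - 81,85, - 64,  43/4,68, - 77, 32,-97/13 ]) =[ - 81 ,  -  77, - 70,-64, - 60 , - 45, - 97/13,43/4,31,32,68 , 76,85 , 95]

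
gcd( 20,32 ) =4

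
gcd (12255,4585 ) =5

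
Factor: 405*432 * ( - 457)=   -  2^4*3^7* 5^1*457^1= - 79956720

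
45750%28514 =17236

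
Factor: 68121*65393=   4454636553 =3^4*29^2 * 65393^1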